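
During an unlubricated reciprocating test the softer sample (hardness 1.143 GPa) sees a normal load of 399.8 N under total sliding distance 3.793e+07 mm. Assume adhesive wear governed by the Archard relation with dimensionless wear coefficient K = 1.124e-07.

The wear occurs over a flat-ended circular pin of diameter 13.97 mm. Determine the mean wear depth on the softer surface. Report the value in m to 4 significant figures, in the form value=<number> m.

value=9.729e-06 m

The intermediates are displayed rounded, and each operation carries full float precision — rounded just once: 4 significant digits.
Distance covered L = 3.793e+07 mm = 3.793e+04 m.
Hardness H = 1.143 GPa = 1.143e+09 Pa.
Pin diameter d = 13.97 mm = 0.01397 m. Contact area A = π·d²/4 = π·(0.01397 m)²/4 = 1.533e-04 m².
SI base units throughout: W = 399.8 N, H = 1.143e+09 Pa, K = 1.124e-07.
Archard volume V = K·W·L/H = 1.124e-07 · 399.8 · 3.793e+04 / 1.143e+09 = 1.491e-09 m³.
Average depth h = V/A = 1.491e-09 / 1.533e-04 = 9.729e-06 m.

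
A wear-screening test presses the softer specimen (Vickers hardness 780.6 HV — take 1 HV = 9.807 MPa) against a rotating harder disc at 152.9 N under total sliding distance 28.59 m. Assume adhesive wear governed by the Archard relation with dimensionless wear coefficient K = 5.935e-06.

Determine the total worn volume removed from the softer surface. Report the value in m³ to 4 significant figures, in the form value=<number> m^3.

value=3.389e-12 m^3

Intermediates are shown rounded. The algebra carries full float precision — one final rounding: 4 significant figures.
Hardness H = 780.6 HV × 9.807 MPa/HV = 7655 MPa = 7.655e+09 Pa.
Restated in SI base units: W = 152.9 N, H = 7.655e+09 Pa, K = 5.935e-06.
Worn volume V = K·W·L/H = 5.935e-06 · 152.9 · 28.59 / 7.655e+09 = 3.389e-12 m³.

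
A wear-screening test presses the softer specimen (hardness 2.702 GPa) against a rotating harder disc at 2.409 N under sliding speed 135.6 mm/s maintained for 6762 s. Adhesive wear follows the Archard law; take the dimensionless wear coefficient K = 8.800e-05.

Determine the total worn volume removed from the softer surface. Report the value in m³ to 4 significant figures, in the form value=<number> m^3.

value=7.194e-11 m^3

Intermediates appear rounded, and the computation runs at full float precision. Rounded just once, at four significant figures.
Convert: Sliding speed v = 135.6 mm/s = 0.1356 m/s. Sliding distance L = v·t = 0.1356 m/s × 6762 s = 916.9 m.
Convert: Hardness H = 2.702 GPa = 2.702e+09 Pa.
Collected in SI base units: W = 2.409 N, H = 2.702e+09 Pa, K = 8.800e-05.
Worn volume V = K·W·L/H = 8.800e-05 · 2.409 · 916.9 / 2.702e+09 = 7.194e-11 m³.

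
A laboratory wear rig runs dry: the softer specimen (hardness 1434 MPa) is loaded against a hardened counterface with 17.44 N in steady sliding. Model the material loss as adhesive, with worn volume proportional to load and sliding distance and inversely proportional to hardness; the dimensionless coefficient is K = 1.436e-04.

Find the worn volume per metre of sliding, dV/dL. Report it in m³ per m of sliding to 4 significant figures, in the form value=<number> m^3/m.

value=1.746e-12 m^3/m

Intermediate values are shown rounded, and the algebra carries full float precision — one last rounding: four significant figures.
Hardness H = 1434 MPa = 1.434e+09 Pa.
Expressed in SI base units: W = 17.44 N, H = 1.434e+09 Pa, K = 1.436e-04.
Sliding wear rate dV/dL = K·W/H (independent of L): 1.436e-04 · 17.44 / 1.434e+09 = 1.746e-12 m³/m.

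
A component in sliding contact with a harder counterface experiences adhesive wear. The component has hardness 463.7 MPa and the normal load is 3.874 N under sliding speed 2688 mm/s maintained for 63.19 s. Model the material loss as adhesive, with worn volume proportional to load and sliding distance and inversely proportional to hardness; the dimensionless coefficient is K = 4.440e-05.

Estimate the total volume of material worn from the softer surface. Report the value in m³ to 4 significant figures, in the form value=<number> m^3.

Every step runs at full float precision — displayed values are rounded; rounded once at the end to 4 significant digits.
Convert: Sliding speed v = 2688 mm/s = 2.688 m/s. Distance L = v·t = 2.688 m/s × 63.19 s = 169.9 m.
Convert: Hardness H = 463.7 MPa = 4.637e+08 Pa.
Collected in SI base units: W = 3.874 N, H = 4.637e+08 Pa, K = 4.440e-05.
The Archard volume V = K·W·L/H = 4.440e-05 · 3.874 · 169.9 / 4.637e+08 = 6.301e-11 m³.

value=6.301e-11 m^3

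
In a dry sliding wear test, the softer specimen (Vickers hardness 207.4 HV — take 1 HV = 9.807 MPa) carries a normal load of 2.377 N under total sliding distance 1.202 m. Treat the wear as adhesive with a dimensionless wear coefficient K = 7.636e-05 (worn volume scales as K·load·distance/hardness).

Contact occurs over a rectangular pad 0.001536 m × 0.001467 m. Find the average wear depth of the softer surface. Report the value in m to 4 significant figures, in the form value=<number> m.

Quoted intermediates are rounded; every step keeps full precision, and a single final rounding, at 4 significant figures.
Convert: Hardness H = 207.4 HV × 9.807 MPa/HV = 2034 MPa = 2.034e+09 Pa.
Convert: Contact area A = 0.001536 m × 0.001467 m = 2.253e-06 m².
Restated in SI base units: W = 2.377 N, H = 2.034e+09 Pa, K = 7.636e-05.
Apply Archard: V = K·W·L/H = 7.636e-05 · 2.377 · 1.202 / 2.034e+09 = 1.073e-13 m³.
Depth of wear h = V/A = 1.073e-13 / 2.253e-06 = 4.760e-08 m.

value=4.760e-08 m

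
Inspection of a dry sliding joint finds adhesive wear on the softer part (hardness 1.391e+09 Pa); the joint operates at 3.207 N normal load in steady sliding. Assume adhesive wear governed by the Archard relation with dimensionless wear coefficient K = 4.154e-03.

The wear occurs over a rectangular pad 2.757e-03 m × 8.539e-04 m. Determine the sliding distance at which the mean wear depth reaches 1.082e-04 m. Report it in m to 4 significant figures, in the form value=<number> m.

value=26.60 m

Intermediates are printed rounded — all working math runs at full float precision, and a lone final rounding: 4 significant figures.
Convert: Contact area A = 2.757e-03 m × 8.539e-04 m = 2.354e-06 m².
In SI base units, W = 3.207 N, H = 1.391e+09 Pa, K = 4.154e-03.
At the depth limit, V_lim = h_lim·A = 1.082e-04 · 2.354e-06 = 2.547e-10 m³.
Thus life L = V_lim·H/(K·W) = 2.547e-10 · 1.391e+09 / (4.154e-03 · 3.207) = 26.60 m.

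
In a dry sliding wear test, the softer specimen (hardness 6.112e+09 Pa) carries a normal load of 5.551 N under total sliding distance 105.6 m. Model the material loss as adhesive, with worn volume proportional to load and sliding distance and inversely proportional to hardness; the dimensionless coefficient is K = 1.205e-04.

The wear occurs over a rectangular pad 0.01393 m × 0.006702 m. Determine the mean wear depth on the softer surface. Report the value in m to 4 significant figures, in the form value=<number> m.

value=1.238e-07 m

Every step keeps full precision. Printed values are rounded — a single final rounding, at 4 significant digits.
Contact area A = 0.01393 m × 0.006702 m = 9.336e-05 m².
Collected in SI base units: W = 5.551 N, H = 6.112e+09 Pa, K = 1.205e-04.
Wear volume V = K·W·L/H = 1.205e-04 · 5.551 · 105.6 / 6.112e+09 = 1.156e-11 m³.
Depth h = V/A = 1.156e-11 / 9.336e-05 = 1.238e-07 m.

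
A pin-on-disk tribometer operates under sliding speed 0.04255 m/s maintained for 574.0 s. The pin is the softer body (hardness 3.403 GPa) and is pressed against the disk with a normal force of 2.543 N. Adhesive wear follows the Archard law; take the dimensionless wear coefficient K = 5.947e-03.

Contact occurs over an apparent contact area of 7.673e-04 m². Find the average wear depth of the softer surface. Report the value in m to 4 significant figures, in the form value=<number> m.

Quoted intermediates are rounded, and the algebra carries exact precision. Rounded once at the end to 4 significant figures.
Distance L = v·t = 0.04255 m/s × 574.0 s = 24.42 m.
Hardness H = 3.403 GPa = 3.403e+09 Pa.
As SI base values: W = 2.543 N, H = 3.403e+09 Pa, K = 5.947e-03.
The Archard volume V = K·W·L/H = 5.947e-03 · 2.543 · 24.42 / 3.403e+09 = 1.085e-10 m³.
Wear depth h = V/A = 1.085e-10 / 7.673e-04 = 1.415e-07 m.

value=1.415e-07 m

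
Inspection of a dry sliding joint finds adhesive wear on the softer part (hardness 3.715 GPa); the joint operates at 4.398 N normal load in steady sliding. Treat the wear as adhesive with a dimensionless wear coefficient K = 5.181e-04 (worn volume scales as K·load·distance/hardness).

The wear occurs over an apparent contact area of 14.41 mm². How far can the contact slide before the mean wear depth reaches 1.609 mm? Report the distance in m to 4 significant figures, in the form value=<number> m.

All working math runs at exact precision. Intermediates are displayed rounded; rounded just once, at four significant digits.
Convert: Hardness H = 3.715 GPa = 3.715e+09 Pa.
Convert: Contact area A = 14.41 mm² = 1.441e-05 m².
Convert: Depth limit h_lim = 1.609 mm = 0.001609 m.
Restated in SI base units: W = 4.398 N, H = 3.715e+09 Pa, K = 5.181e-04.
At the depth limit, V_lim = h_lim·A = 0.001609 · 1.441e-05 = 2.319e-08 m³.
Sliding life L = V_lim·H/(K·W) = 2.319e-08 · 3.715e+09 / (5.181e-04 · 4.398) = 3.780e+04 m.

value=3.780e+04 m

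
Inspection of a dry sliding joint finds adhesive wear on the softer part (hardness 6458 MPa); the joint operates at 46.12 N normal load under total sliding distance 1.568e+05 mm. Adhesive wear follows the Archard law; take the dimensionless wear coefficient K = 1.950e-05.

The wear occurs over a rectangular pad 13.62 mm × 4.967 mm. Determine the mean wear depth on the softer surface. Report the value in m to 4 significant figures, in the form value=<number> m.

All arithmetic maintains exact precision; the intermediates appear rounded — rounded just once, at four significant digits.
Convert: Distance covered L = 1.568e+05 mm = 156.8 m.
Convert: Hardness H = 6458 MPa = 6.458e+09 Pa.
Convert: Pad sides 13.62 mm × 4.967 mm = 0.01362 m × 0.004967 m. Contact area A = 0.01362 m × 0.004967 m = 6.765e-05 m².
In SI base units: W = 46.12 N, H = 6.458e+09 Pa, K = 1.950e-05.
Volume removed: V = K·W·L/H = 1.950e-05 · 46.12 · 156.8 / 6.458e+09 = 2.184e-11 m³.
Mean depth h = V/A = 2.184e-11 / 6.765e-05 = 3.228e-07 m.

value=3.228e-07 m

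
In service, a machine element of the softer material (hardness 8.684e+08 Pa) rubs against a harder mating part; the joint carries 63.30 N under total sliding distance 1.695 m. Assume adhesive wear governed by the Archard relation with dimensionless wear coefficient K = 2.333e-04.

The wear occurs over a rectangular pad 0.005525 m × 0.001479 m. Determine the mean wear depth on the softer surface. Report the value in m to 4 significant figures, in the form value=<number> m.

All working math maintains full float precision; intermediates are printed rounded, and rounded just once: four significant figures.
Contact area A = 0.005525 m × 0.001479 m = 8.171e-06 m².
Collected in SI base units: W = 63.30 N, H = 8.684e+08 Pa, K = 2.333e-04.
The Archard volume V = K·W·L/H = 2.333e-04 · 63.30 · 1.695 / 8.684e+08 = 2.882e-11 m³.
Average depth h = V/A = 2.882e-11 / 8.171e-06 = 3.528e-06 m.

value=3.528e-06 m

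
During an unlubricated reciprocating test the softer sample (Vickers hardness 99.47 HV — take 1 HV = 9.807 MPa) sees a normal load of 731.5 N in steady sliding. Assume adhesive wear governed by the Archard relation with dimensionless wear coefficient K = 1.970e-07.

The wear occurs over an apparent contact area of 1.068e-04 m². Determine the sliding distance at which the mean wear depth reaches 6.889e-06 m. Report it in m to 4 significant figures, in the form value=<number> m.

value=4981 m

All working math keeps exact precision, and intermediate values are displayed rounded, and a single final rounding: four significant figures.
Convert: Hardness H = 99.47 HV × 9.807 MPa/HV = 975.5 MPa = 9.755e+08 Pa.
Working in SI base units: W = 731.5 N, H = 9.755e+08 Pa, K = 1.970e-07.
Allowed volume V_lim = h_lim·A = 6.889e-06 · 1.068e-04 = 7.357e-10 m³.
Sliding life L = V_lim·H/(K·W) = 7.357e-10 · 9.755e+08 / (1.970e-07 · 731.5) = 4981 m.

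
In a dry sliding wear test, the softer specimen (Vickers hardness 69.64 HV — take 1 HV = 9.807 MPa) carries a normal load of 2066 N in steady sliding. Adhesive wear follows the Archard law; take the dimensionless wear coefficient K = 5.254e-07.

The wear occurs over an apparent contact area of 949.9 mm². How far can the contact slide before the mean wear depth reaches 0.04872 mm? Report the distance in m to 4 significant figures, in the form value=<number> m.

value=2.912e+04 m

Each operation maintains full float precision — intermediate values are printed rounded. Rounded just once: 4 significant digits.
Convert: Hardness H = 69.64 HV × 9.807 MPa/HV = 683.0 MPa = 6.830e+08 Pa.
Convert: Contact area A = 949.9 mm² = 9.499e-04 m².
Convert: Depth limit h_lim = 0.04872 mm = 4.872e-05 m.
As SI base values: W = 2066 N, H = 6.830e+08 Pa, K = 5.254e-07.
Permissible volume V_lim = h_lim·A = 4.872e-05 · 9.499e-04 = 4.628e-08 m³.
Thus life L = V_lim·H/(K·W) = 4.628e-08 · 6.830e+08 / (5.254e-07 · 2066) = 2.912e+04 m.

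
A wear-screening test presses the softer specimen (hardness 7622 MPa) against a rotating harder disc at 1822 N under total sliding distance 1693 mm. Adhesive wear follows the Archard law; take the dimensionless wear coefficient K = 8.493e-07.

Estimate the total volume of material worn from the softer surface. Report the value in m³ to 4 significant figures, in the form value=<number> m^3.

value=3.437e-13 m^3

Intermediates appear rounded — the algebra holds full precision. Rounded once at the end: 4 significant figures.
Convert: The distance L = 1693 mm = 1.693 m.
Convert: Hardness H = 7622 MPa = 7.622e+09 Pa.
SI base units throughout: W = 1822 N, H = 7.622e+09 Pa, K = 8.493e-07.
Worn volume V = K·W·L/H = 8.493e-07 · 1822 · 1.693 / 7.622e+09 = 3.437e-13 m³.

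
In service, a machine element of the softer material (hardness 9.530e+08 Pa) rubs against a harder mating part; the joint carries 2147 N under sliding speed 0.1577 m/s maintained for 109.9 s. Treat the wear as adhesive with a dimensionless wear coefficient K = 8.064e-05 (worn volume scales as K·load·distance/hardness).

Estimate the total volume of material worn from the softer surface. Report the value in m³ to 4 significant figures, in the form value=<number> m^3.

The computation runs at full float precision — intermediates are shown rounded; one last rounding to 4 significant digits.
Path length L = v·t = 0.1577 m/s × 109.9 s = 17.33 m.
As SI base values: W = 2147 N, H = 9.530e+08 Pa, K = 8.064e-05.
By Archard's law, V = K·W·L/H = 8.064e-05 · 2147 · 17.33 / 9.530e+08 = 3.149e-09 m³.

value=3.149e-09 m^3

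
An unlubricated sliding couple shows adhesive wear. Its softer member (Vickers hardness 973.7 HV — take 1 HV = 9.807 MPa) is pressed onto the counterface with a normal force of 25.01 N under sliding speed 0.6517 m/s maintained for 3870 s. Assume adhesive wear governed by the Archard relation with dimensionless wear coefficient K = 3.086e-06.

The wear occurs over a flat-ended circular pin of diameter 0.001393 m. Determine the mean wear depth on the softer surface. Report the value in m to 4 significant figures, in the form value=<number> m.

value=1.338e-05 m

The intermediates are printed rounded — all arithmetic runs at exact precision. Rounded once at the end to four significant figures.
Distance covered L = v·t = 0.6517 m/s × 3870 s = 2522 m.
Hardness H = 973.7 HV × 9.807 MPa/HV = 9549 MPa = 9.549e+09 Pa.
Contact area A = π·d²/4 = π·(0.001393 m)²/4 = 1.524e-06 m².
SI base units throughout: W = 25.01 N, H = 9.549e+09 Pa, K = 3.086e-06.
Worn volume V = K·W·L/H = 3.086e-06 · 25.01 · 2522 / 9.549e+09 = 2.038e-11 m³.
Depth h = V/A = 2.038e-11 / 1.524e-06 = 1.338e-05 m.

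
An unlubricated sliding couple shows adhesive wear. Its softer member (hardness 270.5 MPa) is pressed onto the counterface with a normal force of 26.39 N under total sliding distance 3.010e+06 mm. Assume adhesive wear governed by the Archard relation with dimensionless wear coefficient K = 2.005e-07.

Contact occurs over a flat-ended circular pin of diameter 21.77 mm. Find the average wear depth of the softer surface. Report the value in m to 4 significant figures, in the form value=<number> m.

The algebra maintains full precision — shown intermediates are rounded. Rounded once at the end to 4 significant figures.
Total distance L = 3.010e+06 mm = 3010 m.
Hardness H = 270.5 MPa = 2.705e+08 Pa.
Pin diameter d = 21.77 mm = 0.02177 m. Contact area A = π·d²/4 = π·(0.02177 m)²/4 = 3.722e-04 m².
As SI base values: W = 26.39 N, H = 2.705e+08 Pa, K = 2.005e-07.
Archard relation: V = K·W·L/H = 2.005e-07 · 26.39 · 3010 / 2.705e+08 = 5.888e-11 m³.
Depth of wear h = V/A = 5.888e-11 / 3.722e-04 = 1.582e-07 m.

value=1.582e-07 m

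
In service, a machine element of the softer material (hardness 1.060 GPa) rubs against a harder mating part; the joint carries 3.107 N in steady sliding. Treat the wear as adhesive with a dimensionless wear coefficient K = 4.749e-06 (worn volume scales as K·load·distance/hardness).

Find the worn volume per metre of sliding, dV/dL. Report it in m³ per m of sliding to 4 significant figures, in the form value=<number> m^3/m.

Displayed values are rounded, and the computation keeps exact precision, and one last rounding to 4 significant digits.
Hardness H = 1.060 GPa = 1.060e+09 Pa.
SI base units throughout: W = 3.107 N, H = 1.060e+09 Pa, K = 4.749e-06.
Rate of wear dV/dL = K·W/H (independent of L): 4.749e-06 · 3.107 / 1.060e+09 = 1.392e-14 m³/m.

value=1.392e-14 m^3/m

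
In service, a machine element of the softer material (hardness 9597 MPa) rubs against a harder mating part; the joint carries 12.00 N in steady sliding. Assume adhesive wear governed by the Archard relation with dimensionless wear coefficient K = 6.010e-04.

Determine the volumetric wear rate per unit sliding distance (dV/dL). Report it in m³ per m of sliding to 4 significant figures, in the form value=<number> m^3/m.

value=7.515e-13 m^3/m

Intermediate values are printed rounded. The computation maintains full precision; a single final rounding: 4 significant figures.
Hardness H = 9597 MPa = 9.597e+09 Pa.
In SI base units, W = 12.00 N, H = 9.597e+09 Pa, K = 6.010e-04.
Wear rate dV/dL = K·W/H (independent of L): 6.010e-04 · 12.00 / 9.597e+09 = 7.515e-13 m³/m.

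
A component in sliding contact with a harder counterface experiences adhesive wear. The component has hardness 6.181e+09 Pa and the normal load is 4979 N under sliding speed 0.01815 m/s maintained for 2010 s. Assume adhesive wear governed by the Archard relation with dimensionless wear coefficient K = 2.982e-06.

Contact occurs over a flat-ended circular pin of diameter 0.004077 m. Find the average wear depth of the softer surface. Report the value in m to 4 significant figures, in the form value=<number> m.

The intermediates are displayed rounded; every step runs at exact precision; one final rounding: 4 significant figures.
Convert: Total distance L = v·t = 0.01815 m/s × 2010 s = 36.48 m.
Convert: Contact area A = π·d²/4 = π·(0.004077 m)²/4 = 1.305e-05 m².
Restated in SI base units: W = 4979 N, H = 6.181e+09 Pa, K = 2.982e-06.
Apply Archard: V = K·W·L/H = 2.982e-06 · 4979 · 36.48 / 6.181e+09 = 8.763e-11 m³.
Depth of wear h = V/A = 8.763e-11 / 1.305e-05 = 6.713e-06 m.

value=6.713e-06 m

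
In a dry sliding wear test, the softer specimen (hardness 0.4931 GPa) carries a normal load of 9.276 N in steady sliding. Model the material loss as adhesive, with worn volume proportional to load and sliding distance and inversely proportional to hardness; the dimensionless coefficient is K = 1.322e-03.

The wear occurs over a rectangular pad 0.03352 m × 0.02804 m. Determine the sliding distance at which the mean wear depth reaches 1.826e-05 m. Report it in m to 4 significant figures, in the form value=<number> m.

value=690.1 m

Every step holds full float precision. Printed values are rounded; rounded once at the end: 4 significant digits.
Convert: Hardness H = 0.4931 GPa = 4.931e+08 Pa.
Convert: Contact area A = 0.03352 m × 0.02804 m = 9.399e-04 m².
In SI base units: W = 9.276 N, H = 4.931e+08 Pa, K = 1.322e-03.
Permissible volume V_lim = h_lim·A = 1.826e-05 · 9.399e-04 = 1.716e-08 m³.
Inverting, life L = V_lim·H/(K·W) = 1.716e-08 · 4.931e+08 / (1.322e-03 · 9.276) = 690.1 m.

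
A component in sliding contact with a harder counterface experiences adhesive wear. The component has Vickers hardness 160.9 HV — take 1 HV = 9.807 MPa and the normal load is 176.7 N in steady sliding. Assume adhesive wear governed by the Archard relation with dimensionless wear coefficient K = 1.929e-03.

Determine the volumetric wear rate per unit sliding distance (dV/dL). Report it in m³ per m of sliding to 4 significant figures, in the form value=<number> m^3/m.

Printed values are rounded, and all arithmetic holds exact precision. Rounded once at the end to four significant figures.
Hardness H = 160.9 HV × 9.807 MPa/HV = 1578 MPa = 1.578e+09 Pa.
SI base units throughout: W = 176.7 N, H = 1.578e+09 Pa, K = 1.929e-03.
Volumetric rate dV/dL = K·W/H (independent of L): 1.929e-03 · 176.7 / 1.578e+09 = 2.160e-10 m³/m.

value=2.160e-10 m^3/m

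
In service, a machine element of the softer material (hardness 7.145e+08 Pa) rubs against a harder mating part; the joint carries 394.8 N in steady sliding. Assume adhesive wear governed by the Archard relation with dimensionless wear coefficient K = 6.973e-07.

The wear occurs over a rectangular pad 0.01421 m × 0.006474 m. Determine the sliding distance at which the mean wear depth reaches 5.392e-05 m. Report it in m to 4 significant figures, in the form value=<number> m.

value=1.287e+04 m

Intermediate values appear rounded, and every step holds full precision — rounded once at the end: four significant digits.
Convert: Contact area A = 0.01421 m × 0.006474 m = 9.200e-05 m².
In SI base units, W = 394.8 N, H = 7.145e+08 Pa, K = 6.973e-07.
Wearable volume V_lim = h_lim·A = 5.392e-05 · 9.200e-05 = 4.960e-09 m³.
Life L = V_lim·H/(K·W) = 4.960e-09 · 7.145e+08 / (6.973e-07 · 394.8) = 1.287e+04 m.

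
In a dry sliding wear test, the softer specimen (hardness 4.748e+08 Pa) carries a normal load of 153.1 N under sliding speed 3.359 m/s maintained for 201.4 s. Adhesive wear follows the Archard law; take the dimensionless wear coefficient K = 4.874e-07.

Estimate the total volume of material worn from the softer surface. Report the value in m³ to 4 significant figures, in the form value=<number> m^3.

Every step carries full float precision. The intermediates are shown rounded, and rounded once at the end to 4 significant figures.
Convert: Path length L = v·t = 3.359 m/s × 201.4 s = 676.5 m.
Working in SI base units: W = 153.1 N, H = 4.748e+08 Pa, K = 4.874e-07.
By Archard's law, V = K·W·L/H = 4.874e-07 · 153.1 · 676.5 / 4.748e+08 = 1.063e-10 m³.

value=1.063e-10 m^3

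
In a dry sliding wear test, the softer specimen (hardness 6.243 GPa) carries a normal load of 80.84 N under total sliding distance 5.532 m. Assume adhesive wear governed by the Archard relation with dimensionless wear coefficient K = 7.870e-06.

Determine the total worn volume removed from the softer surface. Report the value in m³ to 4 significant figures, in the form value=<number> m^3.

value=5.638e-13 m^3

All arithmetic keeps full float precision — the intermediates are shown rounded. Rounded once at the end to four significant digits.
Convert: Hardness H = 6.243 GPa = 6.243e+09 Pa.
SI base units throughout: W = 80.84 N, H = 6.243e+09 Pa, K = 7.870e-06.
Worn volume V = K·W·L/H = 7.870e-06 · 80.84 · 5.532 / 6.243e+09 = 5.638e-13 m³.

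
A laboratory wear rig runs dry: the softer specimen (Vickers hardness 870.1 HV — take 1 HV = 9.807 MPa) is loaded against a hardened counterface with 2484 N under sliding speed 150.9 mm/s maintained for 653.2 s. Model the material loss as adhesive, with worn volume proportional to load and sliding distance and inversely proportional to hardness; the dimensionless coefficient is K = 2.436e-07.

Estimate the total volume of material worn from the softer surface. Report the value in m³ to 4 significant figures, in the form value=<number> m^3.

Each operation keeps exact precision, and displayed values are rounded; a lone final rounding to 4 significant figures.
Sliding speed v = 150.9 mm/s = 0.1509 m/s. The distance L = v·t = 0.1509 m/s × 653.2 s = 98.57 m.
Hardness H = 870.1 HV × 9.807 MPa/HV = 8533 MPa = 8.533e+09 Pa.
Collected in SI base units: W = 2484 N, H = 8.533e+09 Pa, K = 2.436e-07.
Archard volume V = K·W·L/H = 2.436e-07 · 2484 · 98.57 / 8.533e+09 = 6.990e-12 m³.

value=6.990e-12 m^3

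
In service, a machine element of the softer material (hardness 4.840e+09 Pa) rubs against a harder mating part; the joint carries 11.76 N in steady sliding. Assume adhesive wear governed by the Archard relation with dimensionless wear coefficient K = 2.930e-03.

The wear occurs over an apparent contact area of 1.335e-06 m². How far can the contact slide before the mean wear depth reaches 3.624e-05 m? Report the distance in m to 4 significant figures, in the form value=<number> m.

The computation holds full precision. Intermediate values are shown rounded, and a lone final rounding to 4 significant figures.
In SI base units: W = 11.76 N, H = 4.840e+09 Pa, K = 2.930e-03.
Limit volume V_lim = h_lim·A = 3.624e-05 · 1.335e-06 = 4.838e-11 m³.
Life L = V_lim·H/(K·W) = 4.838e-11 · 4.840e+09 / (2.930e-03 · 11.76) = 6.796 m.

value=6.796 m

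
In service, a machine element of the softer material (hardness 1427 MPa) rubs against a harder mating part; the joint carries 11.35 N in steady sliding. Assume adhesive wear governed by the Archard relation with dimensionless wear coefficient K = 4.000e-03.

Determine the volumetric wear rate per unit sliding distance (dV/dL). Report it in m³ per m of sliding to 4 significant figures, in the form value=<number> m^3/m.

Quoted intermediates are rounded; every step maintains exact precision — rounded just once to four significant digits.
Hardness H = 1427 MPa = 1.427e+09 Pa.
Restated in SI base units: W = 11.35 N, H = 1.427e+09 Pa, K = 4.000e-03.
Volumetric rate dV/dL = K·W/H, per unit distance: 4.000e-03 · 11.35 / 1.427e+09 = 3.181e-11 m³/m.

value=3.181e-11 m^3/m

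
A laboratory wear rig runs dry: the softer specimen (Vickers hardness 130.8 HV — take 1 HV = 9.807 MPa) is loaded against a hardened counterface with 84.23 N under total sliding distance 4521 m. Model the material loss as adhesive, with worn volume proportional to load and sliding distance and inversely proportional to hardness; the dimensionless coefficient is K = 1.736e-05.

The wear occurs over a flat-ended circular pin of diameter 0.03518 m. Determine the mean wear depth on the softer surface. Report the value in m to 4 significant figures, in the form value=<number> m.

value=5.302e-06 m

All arithmetic carries exact precision — intermediate values are shown rounded. Rounded once at the end, at 4 significant digits.
Hardness H = 130.8 HV × 9.807 MPa/HV = 1283 MPa = 1.283e+09 Pa.
Contact area A = π·d²/4 = π·(0.03518 m)²/4 = 9.720e-04 m².
As SI base values: W = 84.23 N, H = 1.283e+09 Pa, K = 1.736e-05.
Volume removed: V = K·W·L/H = 1.736e-05 · 84.23 · 4521 / 1.283e+09 = 5.154e-09 m³.
Mean depth h = V/A = 5.154e-09 / 9.720e-04 = 5.302e-06 m.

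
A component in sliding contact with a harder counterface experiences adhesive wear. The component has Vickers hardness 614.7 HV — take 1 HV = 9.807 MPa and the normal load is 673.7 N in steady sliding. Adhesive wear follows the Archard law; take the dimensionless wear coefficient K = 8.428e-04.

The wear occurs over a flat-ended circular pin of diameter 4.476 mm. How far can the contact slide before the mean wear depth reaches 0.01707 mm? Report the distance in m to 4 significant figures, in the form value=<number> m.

Intermediates are printed rounded; all arithmetic runs at exact precision; a lone final rounding, at 4 significant digits.
Convert: Hardness H = 614.7 HV × 9.807 MPa/HV = 6028 MPa = 6.028e+09 Pa.
Convert: Pin diameter d = 4.476 mm = 0.004476 m. Contact area A = π·d²/4 = π·(0.004476 m)²/4 = 1.574e-05 m².
Convert: Depth limit h_lim = 0.01707 mm = 1.707e-05 m.
Expressed in SI base units: W = 673.7 N, H = 6.028e+09 Pa, K = 8.428e-04.
Wearable volume V_lim = h_lim·A = 1.707e-05 · 1.574e-05 = 2.686e-10 m³.
Inverting, life L = V_lim·H/(K·W) = 2.686e-10 · 6.028e+09 / (8.428e-04 · 673.7) = 2.852 m.

value=2.852 m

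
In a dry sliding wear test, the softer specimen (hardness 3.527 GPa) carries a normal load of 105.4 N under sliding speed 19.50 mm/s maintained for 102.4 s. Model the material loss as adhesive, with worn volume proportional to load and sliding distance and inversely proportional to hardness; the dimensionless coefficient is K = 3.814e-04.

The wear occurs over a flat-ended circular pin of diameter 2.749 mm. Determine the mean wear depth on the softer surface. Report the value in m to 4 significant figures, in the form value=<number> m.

value=3.835e-06 m

The computation holds full float precision; intermediate values are shown rounded. Rounded just once, at 4 significant figures.
Sliding speed v = 19.50 mm/s = 0.01950 m/s. Total distance L = v·t = 0.01950 m/s × 102.4 s = 1.997 m.
Hardness H = 3.527 GPa = 3.527e+09 Pa.
Pin diameter d = 2.749 mm = 0.002749 m. Contact area A = π·d²/4 = π·(0.002749 m)²/4 = 5.935e-06 m².
In SI base units, W = 105.4 N, H = 3.527e+09 Pa, K = 3.814e-04.
Apply Archard: V = K·W·L/H = 3.814e-04 · 105.4 · 1.997 / 3.527e+09 = 2.276e-11 m³.
Depth h = V/A = 2.276e-11 / 5.935e-06 = 3.835e-06 m.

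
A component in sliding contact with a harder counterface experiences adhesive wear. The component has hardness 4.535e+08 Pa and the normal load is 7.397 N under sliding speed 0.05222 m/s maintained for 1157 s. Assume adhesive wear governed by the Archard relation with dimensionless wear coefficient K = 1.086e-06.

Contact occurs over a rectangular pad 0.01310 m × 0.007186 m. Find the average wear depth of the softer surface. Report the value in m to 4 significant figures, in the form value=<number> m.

value=1.137e-08 m

Intermediate values are printed rounded; all working math runs at full float precision — one last rounding, at four significant digits.
Total distance L = v·t = 0.05222 m/s × 1157 s = 60.42 m.
Contact area A = 0.01310 m × 0.007186 m = 9.414e-05 m².
Expressed in SI base units: W = 7.397 N, H = 4.535e+08 Pa, K = 1.086e-06.
Archard relation: V = K·W·L/H = 1.086e-06 · 7.397 · 60.42 / 4.535e+08 = 1.070e-12 m³.
Depth of wear h = V/A = 1.070e-12 / 9.414e-05 = 1.137e-08 m.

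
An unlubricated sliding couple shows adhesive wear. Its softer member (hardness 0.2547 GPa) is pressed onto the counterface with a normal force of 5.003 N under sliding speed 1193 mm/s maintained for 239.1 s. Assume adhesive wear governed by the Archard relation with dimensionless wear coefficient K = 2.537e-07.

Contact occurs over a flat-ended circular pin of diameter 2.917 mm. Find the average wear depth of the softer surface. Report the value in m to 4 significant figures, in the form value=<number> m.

value=2.127e-07 m

The algebra keeps full precision — displayed values are rounded; one last rounding to 4 significant digits.
Sliding speed v = 1193 mm/s = 1.193 m/s. Sliding distance L = v·t = 1.193 m/s × 239.1 s = 285.2 m.
Hardness H = 0.2547 GPa = 2.547e+08 Pa.
Pin diameter d = 2.917 mm = 0.002917 m. Contact area A = π·d²/4 = π·(0.002917 m)²/4 = 6.683e-06 m².
In SI base units: W = 5.003 N, H = 2.547e+08 Pa, K = 2.537e-07.
Archard volume V = K·W·L/H = 2.537e-07 · 5.003 · 285.2 / 2.547e+08 = 1.421e-12 m³.
Wear depth h = V/A = 1.421e-12 / 6.683e-06 = 2.127e-07 m.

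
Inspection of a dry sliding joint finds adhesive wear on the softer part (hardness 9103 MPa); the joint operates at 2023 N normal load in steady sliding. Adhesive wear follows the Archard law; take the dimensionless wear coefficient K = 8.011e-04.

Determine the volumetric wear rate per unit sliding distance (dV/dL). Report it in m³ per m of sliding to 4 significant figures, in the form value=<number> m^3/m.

Intermediates are printed rounded. All arithmetic maintains full float precision, and rounded once at the end, at four significant figures.
Hardness H = 9103 MPa = 9.103e+09 Pa.
Collected in SI base units: W = 2023 N, H = 9.103e+09 Pa, K = 8.011e-04.
Volumetric rate dV/dL = K·W/H (no L dependence): 8.011e-04 · 2023 / 9.103e+09 = 1.780e-10 m³/m.

value=1.780e-10 m^3/m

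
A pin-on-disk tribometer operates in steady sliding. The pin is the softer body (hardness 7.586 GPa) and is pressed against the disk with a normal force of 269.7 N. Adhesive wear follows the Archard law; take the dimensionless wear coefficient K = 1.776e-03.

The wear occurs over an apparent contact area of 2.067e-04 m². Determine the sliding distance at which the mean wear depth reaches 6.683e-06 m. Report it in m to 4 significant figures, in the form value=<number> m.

value=21.88 m

Shown intermediates are rounded — the computation keeps exact precision, and one final rounding, at four significant digits.
Convert: Hardness H = 7.586 GPa = 7.586e+09 Pa.
Collected in SI base units: W = 269.7 N, H = 7.586e+09 Pa, K = 1.776e-03.
Limit volume V_lim = h_lim·A = 6.683e-06 · 2.067e-04 = 1.381e-09 m³.
Sliding life L = V_lim·H/(K·W) = 1.381e-09 · 7.586e+09 / (1.776e-03 · 269.7) = 21.88 m.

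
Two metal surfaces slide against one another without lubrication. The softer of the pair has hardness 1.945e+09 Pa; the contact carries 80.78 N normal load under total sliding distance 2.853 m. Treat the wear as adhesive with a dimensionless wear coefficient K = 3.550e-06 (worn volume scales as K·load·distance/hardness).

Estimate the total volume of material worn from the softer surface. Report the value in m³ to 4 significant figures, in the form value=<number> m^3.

Intermediate values are printed rounded, and the algebra runs at exact precision — rounded just once, at 4 significant digits.
Restated in SI base units: W = 80.78 N, H = 1.945e+09 Pa, K = 3.550e-06.
Archard volume V = K·W·L/H = 3.550e-06 · 80.78 · 2.853 / 1.945e+09 = 4.206e-13 m³.

value=4.206e-13 m^3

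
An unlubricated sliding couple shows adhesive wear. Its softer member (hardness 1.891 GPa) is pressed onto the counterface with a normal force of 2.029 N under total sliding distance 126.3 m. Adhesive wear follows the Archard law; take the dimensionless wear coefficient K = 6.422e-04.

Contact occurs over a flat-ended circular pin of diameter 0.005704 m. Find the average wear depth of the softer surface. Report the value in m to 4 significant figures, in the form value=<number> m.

Intermediates are printed rounded; all working math maintains exact precision — rounded just once: four significant figures.
Hardness H = 1.891 GPa = 1.891e+09 Pa.
Contact area A = π·d²/4 = π·(0.005704 m)²/4 = 2.555e-05 m².
Expressed in SI base units: W = 2.029 N, H = 1.891e+09 Pa, K = 6.422e-04.
Worn volume V = K·W·L/H = 6.422e-04 · 2.029 · 126.3 / 1.891e+09 = 8.703e-11 m³.
Depth of wear h = V/A = 8.703e-11 / 2.555e-05 = 3.406e-06 m.

value=3.406e-06 m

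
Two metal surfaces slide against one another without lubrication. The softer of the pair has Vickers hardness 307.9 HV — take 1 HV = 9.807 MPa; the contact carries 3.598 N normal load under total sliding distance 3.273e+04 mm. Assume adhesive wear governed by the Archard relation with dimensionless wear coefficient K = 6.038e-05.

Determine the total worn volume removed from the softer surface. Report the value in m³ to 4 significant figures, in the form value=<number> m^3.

The computation maintains exact precision — the intermediates are displayed rounded — a single final rounding to four significant figures.
Path length L = 3.273e+04 mm = 32.73 m.
Hardness H = 307.9 HV × 9.807 MPa/HV = 3020 MPa = 3.020e+09 Pa.
In SI base units: W = 3.598 N, H = 3.020e+09 Pa, K = 6.038e-05.
Apply Archard: V = K·W·L/H = 6.038e-05 · 3.598 · 32.73 / 3.020e+09 = 2.355e-12 m³.

value=2.355e-12 m^3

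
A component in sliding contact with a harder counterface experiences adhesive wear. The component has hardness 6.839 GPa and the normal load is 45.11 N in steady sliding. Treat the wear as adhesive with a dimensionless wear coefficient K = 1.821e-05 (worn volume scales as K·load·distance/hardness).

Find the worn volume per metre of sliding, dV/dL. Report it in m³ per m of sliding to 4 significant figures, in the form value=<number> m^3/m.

Intermediate values appear rounded, and the computation runs at full precision; a lone final rounding: 4 significant digits.
Convert: Hardness H = 6.839 GPa = 6.839e+09 Pa.
Restated in SI base units: W = 45.11 N, H = 6.839e+09 Pa, K = 1.821e-05.
Rate of wear dV/dL = K·W/H: 1.821e-05 · 45.11 / 6.839e+09 = 1.201e-13 m³/m.

value=1.201e-13 m^3/m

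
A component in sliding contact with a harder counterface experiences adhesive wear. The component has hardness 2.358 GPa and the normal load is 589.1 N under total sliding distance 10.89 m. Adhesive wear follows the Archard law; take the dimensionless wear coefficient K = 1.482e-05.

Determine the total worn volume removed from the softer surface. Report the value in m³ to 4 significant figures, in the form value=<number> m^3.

All arithmetic keeps full float precision. The intermediates appear rounded — rounded just once, at 4 significant digits.
Convert: Hardness H = 2.358 GPa = 2.358e+09 Pa.
In SI base units, W = 589.1 N, H = 2.358e+09 Pa, K = 1.482e-05.
Worn volume V = K·W·L/H = 1.482e-05 · 589.1 · 10.89 / 2.358e+09 = 4.032e-11 m³.

value=4.032e-11 m^3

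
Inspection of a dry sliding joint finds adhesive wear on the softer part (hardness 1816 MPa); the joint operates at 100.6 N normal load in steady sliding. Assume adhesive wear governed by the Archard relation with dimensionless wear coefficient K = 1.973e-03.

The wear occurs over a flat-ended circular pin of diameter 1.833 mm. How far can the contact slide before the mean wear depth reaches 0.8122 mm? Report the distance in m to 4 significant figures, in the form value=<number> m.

value=19.61 m

Intermediate values are printed rounded, and all arithmetic carries exact precision. Rounded once at the end to four significant digits.
Convert: Hardness H = 1816 MPa = 1.816e+09 Pa.
Convert: Pin diameter d = 1.833 mm = 0.001833 m. Contact area A = π·d²/4 = π·(0.001833 m)²/4 = 2.639e-06 m².
Convert: Depth limit h_lim = 0.8122 mm = 8.122e-04 m.
As SI base values: W = 100.6 N, H = 1.816e+09 Pa, K = 1.973e-03.
Permissible volume V_lim = h_lim·A = 8.122e-04 · 2.639e-06 = 2.143e-09 m³.
Life L = V_lim·H/(K·W) = 2.143e-09 · 1.816e+09 / (1.973e-03 · 100.6) = 19.61 m.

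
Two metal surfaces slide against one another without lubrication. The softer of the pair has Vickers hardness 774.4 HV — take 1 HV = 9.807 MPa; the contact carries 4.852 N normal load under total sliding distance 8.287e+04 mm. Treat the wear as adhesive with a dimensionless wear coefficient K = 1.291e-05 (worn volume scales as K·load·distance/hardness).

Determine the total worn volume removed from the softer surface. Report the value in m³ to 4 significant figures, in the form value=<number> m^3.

The algebra maintains full precision — intermediate values appear rounded, and one final rounding: 4 significant digits.
Convert: Sliding distance L = 8.287e+04 mm = 82.87 m.
Convert: Hardness H = 774.4 HV × 9.807 MPa/HV = 7595 MPa = 7.595e+09 Pa.
Expressed in SI base units: W = 4.852 N, H = 7.595e+09 Pa, K = 1.291e-05.
By Archard's law, V = K·W·L/H = 1.291e-05 · 4.852 · 82.87 / 7.595e+09 = 6.835e-13 m³.

value=6.835e-13 m^3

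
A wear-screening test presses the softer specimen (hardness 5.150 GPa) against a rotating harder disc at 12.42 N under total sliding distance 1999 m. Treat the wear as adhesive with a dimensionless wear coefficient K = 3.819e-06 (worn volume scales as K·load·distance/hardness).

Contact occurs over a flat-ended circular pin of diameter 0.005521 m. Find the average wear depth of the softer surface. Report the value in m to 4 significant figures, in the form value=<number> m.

Intermediates are shown rounded — all working math holds exact precision; one final rounding: 4 significant figures.
Hardness H = 5.150 GPa = 5.150e+09 Pa.
Contact area A = π·d²/4 = π·(0.005521 m)²/4 = 2.394e-05 m².
Collected in SI base units: W = 12.42 N, H = 5.150e+09 Pa, K = 3.819e-06.
Archard volume V = K·W·L/H = 3.819e-06 · 12.42 · 1999 / 5.150e+09 = 1.841e-11 m³.
Mean wear depth h = V/A = 1.841e-11 / 2.394e-05 = 7.690e-07 m.

value=7.690e-07 m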